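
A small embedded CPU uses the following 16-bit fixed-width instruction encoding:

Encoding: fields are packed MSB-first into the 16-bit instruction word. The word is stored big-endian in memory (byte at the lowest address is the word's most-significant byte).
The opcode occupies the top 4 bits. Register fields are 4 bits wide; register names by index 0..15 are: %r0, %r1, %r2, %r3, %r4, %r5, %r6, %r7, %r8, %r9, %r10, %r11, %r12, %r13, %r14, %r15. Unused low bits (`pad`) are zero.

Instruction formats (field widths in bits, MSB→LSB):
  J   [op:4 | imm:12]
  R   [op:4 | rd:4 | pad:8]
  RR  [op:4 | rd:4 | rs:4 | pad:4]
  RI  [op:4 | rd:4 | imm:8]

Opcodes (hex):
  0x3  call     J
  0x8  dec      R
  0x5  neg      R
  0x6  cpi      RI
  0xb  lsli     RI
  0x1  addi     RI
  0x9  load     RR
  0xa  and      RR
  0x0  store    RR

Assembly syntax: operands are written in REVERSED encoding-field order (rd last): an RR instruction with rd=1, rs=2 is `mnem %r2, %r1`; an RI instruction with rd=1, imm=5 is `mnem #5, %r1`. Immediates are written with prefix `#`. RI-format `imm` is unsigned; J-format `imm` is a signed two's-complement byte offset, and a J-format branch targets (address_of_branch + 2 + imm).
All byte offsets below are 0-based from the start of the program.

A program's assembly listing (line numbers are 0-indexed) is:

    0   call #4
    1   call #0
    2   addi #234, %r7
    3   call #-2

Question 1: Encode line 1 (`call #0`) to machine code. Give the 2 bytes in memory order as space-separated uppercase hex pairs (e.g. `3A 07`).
L1: call op=0x3:4|imm=0:12 ⇒ 0x3000 ⇒ big 30 00

30 00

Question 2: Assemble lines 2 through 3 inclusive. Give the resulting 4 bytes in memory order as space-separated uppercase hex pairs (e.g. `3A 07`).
2. addi fields op=0x1:4|rd=7:4|imm=234:8 → word 17eah → 17 ea
3. call fields op=0x3:4|imm=-2:12 → word 3ffeh → 3f fe

17 EA 3F FE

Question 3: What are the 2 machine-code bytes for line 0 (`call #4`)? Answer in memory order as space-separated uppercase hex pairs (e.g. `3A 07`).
30 04

line 0 (call): pack op=0x3:4|imm=4:12 = 0x3004; big→ 30 04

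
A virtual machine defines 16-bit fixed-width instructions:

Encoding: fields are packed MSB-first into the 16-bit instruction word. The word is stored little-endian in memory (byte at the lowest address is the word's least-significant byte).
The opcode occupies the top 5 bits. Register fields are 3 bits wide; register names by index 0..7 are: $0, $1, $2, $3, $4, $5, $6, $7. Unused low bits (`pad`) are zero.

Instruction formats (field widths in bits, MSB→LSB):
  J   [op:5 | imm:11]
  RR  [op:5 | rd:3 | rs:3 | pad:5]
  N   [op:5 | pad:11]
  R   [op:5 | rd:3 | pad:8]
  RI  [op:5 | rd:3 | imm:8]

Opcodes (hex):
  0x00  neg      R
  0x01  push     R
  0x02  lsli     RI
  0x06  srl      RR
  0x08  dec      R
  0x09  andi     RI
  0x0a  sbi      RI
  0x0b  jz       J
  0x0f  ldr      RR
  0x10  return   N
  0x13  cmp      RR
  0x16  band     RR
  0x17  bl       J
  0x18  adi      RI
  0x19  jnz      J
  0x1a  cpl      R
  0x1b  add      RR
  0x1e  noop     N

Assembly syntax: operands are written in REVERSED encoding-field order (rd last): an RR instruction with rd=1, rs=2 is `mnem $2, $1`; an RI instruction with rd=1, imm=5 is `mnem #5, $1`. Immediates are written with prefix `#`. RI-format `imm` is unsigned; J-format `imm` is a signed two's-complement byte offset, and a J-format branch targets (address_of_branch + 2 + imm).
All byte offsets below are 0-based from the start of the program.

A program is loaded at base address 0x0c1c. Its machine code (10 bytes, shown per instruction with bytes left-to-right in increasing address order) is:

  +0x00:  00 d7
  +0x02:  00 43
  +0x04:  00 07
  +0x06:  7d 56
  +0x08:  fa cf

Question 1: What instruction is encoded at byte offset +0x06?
off 0x06: read 7d 56 as little → 0x567d
  top 5b → 0xa → sbi [RI]
  rd@[10:8]=0x6 ⇒ $6
  imm@[7:0]=0x7d ⇒ #125

sbi #125, $6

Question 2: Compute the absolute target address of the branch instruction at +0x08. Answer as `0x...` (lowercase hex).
0x0c20

[08] fa cf → 0xcffa
  op=0xcffa>>11=0x19 ⇒ jnz (J)
  [10:0] imm=2042 (s11→-6) = #-6
  target = base 0x0c1c + off 0x08 + 2 + imm -6 = 0x0c20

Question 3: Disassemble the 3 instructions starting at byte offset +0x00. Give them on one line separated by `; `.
[00] 00 d7 → 0xd700
  top 5b → 0x1a → cpl [R]
  rd: (w>>8)&0x7=0x7 → $7
[02] 00 43 → 0x4300
  top 5b → 0x8 → dec [R]
  rd: (w>>8)&0x7=0x3 → $3
[04] 00 07 → 0x0700
  top 5b → 0x0 → neg [R]
  rd: (w>>8)&0x7=0x7 → $7

cpl $7; dec $3; neg $7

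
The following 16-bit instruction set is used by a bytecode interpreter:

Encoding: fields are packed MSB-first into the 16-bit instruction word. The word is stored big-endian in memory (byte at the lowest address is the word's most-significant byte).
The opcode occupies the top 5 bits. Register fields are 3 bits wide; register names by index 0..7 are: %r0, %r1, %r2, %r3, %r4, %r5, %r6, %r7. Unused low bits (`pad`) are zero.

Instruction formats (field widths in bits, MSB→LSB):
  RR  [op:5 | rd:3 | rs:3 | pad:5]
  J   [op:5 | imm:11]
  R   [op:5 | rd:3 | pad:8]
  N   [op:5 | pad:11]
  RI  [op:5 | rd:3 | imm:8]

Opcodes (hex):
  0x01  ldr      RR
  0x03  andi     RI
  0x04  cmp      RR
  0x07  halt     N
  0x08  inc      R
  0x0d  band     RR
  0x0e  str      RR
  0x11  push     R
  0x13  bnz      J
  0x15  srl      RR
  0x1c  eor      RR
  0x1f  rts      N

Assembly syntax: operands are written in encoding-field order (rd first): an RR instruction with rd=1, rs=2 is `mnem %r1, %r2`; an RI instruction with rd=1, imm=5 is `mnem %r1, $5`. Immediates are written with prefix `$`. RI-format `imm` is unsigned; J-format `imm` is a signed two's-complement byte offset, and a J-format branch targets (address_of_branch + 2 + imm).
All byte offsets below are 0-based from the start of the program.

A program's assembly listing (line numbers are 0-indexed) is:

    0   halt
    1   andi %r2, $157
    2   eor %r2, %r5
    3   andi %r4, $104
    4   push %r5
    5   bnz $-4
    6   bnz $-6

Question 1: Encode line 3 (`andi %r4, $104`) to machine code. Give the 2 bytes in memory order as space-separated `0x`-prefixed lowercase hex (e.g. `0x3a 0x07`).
0x1c 0x68

L3: andi op=0x3:5|rd=4:3|imm=104:8 ⇒ 0x1c68 ⇒ big 1c 68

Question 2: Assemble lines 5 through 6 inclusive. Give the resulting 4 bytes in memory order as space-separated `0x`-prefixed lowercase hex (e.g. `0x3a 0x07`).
5. bnz fields op=0x13:5|imm=-4:11 → word 9ffch → 9f fc
6. bnz fields op=0x13:5|imm=-6:11 → word 9ffah → 9f fa

0x9f 0xfc 0x9f 0xfa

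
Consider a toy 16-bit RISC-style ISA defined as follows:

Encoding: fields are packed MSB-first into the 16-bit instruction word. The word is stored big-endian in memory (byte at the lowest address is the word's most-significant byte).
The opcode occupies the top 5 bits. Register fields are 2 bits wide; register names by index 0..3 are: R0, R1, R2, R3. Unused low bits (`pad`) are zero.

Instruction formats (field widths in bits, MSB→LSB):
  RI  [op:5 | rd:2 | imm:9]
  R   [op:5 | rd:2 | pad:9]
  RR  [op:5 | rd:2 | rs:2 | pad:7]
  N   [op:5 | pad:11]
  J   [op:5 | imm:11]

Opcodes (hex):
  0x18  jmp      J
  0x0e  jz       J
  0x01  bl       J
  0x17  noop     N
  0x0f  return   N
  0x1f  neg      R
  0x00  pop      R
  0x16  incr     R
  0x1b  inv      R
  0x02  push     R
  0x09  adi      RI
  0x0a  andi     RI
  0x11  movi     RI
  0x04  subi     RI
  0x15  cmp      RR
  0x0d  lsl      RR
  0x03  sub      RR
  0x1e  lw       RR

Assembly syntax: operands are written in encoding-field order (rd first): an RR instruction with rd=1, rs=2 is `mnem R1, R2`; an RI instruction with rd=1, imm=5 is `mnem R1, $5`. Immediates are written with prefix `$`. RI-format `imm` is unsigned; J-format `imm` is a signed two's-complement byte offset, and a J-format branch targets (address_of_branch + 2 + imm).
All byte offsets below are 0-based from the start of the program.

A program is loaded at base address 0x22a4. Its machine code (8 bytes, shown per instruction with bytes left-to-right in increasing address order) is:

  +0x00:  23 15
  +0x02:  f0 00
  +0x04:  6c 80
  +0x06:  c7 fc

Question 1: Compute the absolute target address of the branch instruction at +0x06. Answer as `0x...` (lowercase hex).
0x22a8

[06] c7 fc → 0xc7fc
  top 5b → 0x18 → jmp [J]
  [10:0] imm=2044 (s11→-4) = $-4
  target = base 0x22a4 + off 0x06 + 2 + imm -4 = 0x22a8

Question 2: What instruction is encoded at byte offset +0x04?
lsl R2, R1

[04] 6c 80 → 0x6c80
  opcode bits[15:11]=0xd: lsl/RR
  rd@[10:9]=0x2 ⇒ R2
  rs@[8:7]=0x1 ⇒ R1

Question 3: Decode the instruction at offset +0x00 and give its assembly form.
[00] 23 15 → 0x2315
  op=0x2315>>11=0x4 ⇒ subi (RI)
  rd@[10:9]=0x1 ⇒ R1
  imm@[8:0]=0x115 ⇒ $277

subi R1, $277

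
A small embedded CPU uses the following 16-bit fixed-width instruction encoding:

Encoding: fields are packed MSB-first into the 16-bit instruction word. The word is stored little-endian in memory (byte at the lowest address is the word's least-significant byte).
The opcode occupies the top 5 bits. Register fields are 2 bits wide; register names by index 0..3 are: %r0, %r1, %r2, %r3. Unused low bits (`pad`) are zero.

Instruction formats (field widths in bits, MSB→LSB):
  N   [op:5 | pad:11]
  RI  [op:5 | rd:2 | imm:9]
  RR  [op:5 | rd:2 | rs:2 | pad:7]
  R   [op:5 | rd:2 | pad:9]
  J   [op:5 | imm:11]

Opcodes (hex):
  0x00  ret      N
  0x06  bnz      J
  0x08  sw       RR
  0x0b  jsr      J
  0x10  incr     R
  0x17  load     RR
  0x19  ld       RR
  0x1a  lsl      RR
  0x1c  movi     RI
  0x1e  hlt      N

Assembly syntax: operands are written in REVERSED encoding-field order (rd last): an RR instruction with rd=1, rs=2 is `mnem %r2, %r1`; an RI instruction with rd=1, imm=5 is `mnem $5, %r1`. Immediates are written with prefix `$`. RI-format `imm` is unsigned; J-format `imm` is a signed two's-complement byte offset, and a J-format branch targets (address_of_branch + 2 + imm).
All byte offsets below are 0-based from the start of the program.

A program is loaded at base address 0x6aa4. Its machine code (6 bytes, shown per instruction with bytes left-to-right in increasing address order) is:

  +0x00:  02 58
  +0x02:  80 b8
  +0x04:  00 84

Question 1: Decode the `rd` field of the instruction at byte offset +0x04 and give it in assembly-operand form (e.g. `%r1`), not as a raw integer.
@+04  little-endian(00 84) = 0x8400
  top 5b → 0x10 → incr [R]
  rd@[10:9]=0x2 ⇒ %r2

%r2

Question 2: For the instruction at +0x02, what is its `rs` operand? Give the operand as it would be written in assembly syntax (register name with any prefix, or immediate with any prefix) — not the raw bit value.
+0x02: 80 b8 ⇒ word 0xb880 (little)
  opcode bits[15:11]=0x17: load/RR
  rd@[10:9]=0x0 ⇒ %r0
  rs@[8:7]=0x1 ⇒ %r1

%r1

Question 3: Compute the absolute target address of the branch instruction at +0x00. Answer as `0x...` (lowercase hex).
0x6aa8

@+00  little-endian(02 58) = 0x5802
  op=0x5802>>11=0xb ⇒ jsr (J)
  [10:0] imm=2 = $2
  target = base 0x6aa4 + off 0x00 + 2 + imm 2 = 0x6aa8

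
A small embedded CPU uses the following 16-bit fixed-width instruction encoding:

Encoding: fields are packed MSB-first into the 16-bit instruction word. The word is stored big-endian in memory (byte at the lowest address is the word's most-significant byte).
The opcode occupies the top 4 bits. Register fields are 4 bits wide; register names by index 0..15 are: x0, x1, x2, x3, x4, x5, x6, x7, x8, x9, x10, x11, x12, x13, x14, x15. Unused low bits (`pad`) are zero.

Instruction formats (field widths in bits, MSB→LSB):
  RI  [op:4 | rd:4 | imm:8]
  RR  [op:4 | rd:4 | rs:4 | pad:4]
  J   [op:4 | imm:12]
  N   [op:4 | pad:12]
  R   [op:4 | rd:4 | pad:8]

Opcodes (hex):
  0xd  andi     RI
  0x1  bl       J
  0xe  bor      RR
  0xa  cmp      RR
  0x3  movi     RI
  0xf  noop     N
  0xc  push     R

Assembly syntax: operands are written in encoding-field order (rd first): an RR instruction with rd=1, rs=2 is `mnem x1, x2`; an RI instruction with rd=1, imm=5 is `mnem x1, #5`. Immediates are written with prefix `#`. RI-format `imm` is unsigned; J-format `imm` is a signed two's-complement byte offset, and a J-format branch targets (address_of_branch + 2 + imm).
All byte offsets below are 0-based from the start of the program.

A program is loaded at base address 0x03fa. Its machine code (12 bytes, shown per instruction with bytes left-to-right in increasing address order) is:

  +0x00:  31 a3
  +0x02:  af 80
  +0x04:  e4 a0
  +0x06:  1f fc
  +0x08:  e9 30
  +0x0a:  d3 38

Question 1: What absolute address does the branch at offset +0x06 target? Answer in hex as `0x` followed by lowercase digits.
0x03fe

[06] 1f fc → 0x1ffc
  op=0x1ffc>>12=0x1 ⇒ bl (J)
  [11:0] imm=4092 (s12→-4) = #-4
  target = base 0x03fa + off 0x06 + 2 + imm -4 = 0x03fe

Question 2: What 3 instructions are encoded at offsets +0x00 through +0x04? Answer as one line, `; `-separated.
@+00  big-endian(31 a3) = 0x31a3
  top 4b → 0x3 → movi [RI]
  rd: (w>>8)&0xf=0x1 → x1
  imm: (w>>0)&0xff=0xa3 → #163
@+02  big-endian(af 80) = 0xaf80
  top 4b → 0xa → cmp [RR]
  rd: (w>>8)&0xf=0xf → x15
  rs: (w>>4)&0xf=0x8 → x8
@+04  big-endian(e4 a0) = 0xe4a0
  top 4b → 0xe → bor [RR]
  rd: (w>>8)&0xf=0x4 → x4
  rs: (w>>4)&0xf=0xa → x10

movi x1, #163; cmp x15, x8; bor x4, x10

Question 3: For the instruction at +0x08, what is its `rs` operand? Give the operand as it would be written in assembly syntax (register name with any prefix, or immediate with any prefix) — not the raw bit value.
[08] e9 30 → 0xe930
  opcode bits[15:12]=0xe: bor/RR
  [11:8] rd=9 = x9
  [7:4] rs=3 = x3

x3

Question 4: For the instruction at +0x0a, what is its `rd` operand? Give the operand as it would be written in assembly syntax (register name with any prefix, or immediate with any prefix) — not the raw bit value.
@+0a  big-endian(d3 38) = 0xd338
  op=0xd338>>12=0xd ⇒ andi (RI)
  rd@[11:8]=0x3 ⇒ x3
  imm@[7:0]=0x38 ⇒ #56

x3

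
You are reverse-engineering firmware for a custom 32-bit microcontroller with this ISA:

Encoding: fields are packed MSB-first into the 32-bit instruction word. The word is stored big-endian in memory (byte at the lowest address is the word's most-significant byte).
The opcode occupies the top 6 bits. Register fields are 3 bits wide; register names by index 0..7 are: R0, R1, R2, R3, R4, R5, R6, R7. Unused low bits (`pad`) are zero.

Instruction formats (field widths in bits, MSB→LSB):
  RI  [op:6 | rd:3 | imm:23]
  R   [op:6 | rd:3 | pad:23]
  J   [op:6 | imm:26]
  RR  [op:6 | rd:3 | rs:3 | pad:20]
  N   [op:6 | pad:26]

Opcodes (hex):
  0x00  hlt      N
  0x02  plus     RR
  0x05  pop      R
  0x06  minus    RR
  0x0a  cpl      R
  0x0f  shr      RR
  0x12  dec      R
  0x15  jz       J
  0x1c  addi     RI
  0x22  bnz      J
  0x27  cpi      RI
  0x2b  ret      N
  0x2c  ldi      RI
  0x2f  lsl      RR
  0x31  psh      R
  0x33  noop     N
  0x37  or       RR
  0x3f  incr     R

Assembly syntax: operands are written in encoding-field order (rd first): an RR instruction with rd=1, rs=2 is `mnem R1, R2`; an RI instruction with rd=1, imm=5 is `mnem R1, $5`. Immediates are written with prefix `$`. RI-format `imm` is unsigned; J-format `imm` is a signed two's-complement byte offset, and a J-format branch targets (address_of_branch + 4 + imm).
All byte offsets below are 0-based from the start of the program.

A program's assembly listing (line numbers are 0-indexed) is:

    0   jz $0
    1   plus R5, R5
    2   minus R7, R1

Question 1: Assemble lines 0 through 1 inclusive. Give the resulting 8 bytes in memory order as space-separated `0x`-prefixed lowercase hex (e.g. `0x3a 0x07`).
0x54 0x00 0x00 0x00 0x0a 0xd0 0x00 0x00

0. jz fields op=0x15:6|imm=0:26 → word 54000000h → 54 00 00 00
1. plus fields op=0x2:6|rd=5:3|rs=5:3|pad=0:20 → word 0ad00000h → 0a d0 00 00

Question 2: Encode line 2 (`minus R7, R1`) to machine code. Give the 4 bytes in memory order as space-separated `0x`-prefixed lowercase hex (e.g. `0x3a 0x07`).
line 2 (minus): pack op=0x6:6|rd=7:3|rs=1:3|pad=0:20 = 0x1b900000; big→ 1b 90 00 00

0x1b 0x90 0x00 0x00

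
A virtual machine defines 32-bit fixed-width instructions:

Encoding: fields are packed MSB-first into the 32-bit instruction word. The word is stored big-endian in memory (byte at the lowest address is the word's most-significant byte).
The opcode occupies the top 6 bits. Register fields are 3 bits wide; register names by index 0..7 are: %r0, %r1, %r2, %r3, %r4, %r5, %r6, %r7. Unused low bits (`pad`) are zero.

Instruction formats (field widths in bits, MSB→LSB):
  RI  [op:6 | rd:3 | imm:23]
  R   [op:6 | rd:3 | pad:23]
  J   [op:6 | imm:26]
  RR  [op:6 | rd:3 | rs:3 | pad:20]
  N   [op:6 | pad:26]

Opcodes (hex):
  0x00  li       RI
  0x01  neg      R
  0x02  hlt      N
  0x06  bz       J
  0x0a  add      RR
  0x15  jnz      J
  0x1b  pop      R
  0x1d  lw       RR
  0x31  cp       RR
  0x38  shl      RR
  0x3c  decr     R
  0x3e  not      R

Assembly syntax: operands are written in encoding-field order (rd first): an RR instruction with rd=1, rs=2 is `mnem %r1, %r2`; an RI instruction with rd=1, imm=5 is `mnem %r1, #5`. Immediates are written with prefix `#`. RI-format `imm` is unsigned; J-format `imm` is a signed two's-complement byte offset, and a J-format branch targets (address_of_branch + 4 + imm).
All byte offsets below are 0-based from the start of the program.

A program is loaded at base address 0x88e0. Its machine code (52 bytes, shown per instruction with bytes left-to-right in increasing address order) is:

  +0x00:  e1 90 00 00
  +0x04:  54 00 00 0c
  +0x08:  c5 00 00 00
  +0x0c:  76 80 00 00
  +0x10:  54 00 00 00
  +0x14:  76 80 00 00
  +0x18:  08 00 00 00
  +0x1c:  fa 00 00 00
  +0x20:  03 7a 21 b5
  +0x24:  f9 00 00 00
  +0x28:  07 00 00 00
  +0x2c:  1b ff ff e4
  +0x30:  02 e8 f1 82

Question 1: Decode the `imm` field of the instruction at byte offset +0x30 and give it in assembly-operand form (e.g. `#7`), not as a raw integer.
#6877570

+0x30: 02 e8 f1 82 ⇒ word 0x02e8f182 (big)
  top 6b → 0x0 → li [RI]
  rd: (w>>23)&0x7=0x5 → %r5
  imm: (w>>0)&0x7fffff=0x68f182 → #6877570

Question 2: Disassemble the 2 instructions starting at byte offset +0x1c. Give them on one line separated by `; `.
off 0x1c: read fa 00 00 00 as big → 0xfa000000
  top 6b → 0x3e → not [R]
  rd: (w>>23)&0x7=0x4 → %r4
off 0x20: read 03 7a 21 b5 as big → 0x037a21b5
  top 6b → 0x0 → li [RI]
  rd: (w>>23)&0x7=0x6 → %r6
  imm: (w>>0)&0x7fffff=0x7a21b5 → #8004021

not %r4; li %r6, #8004021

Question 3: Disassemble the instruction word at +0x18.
off 0x18: read 08 00 00 00 as big → 0x08000000
  top 6b → 0x2 → hlt [N]

hlt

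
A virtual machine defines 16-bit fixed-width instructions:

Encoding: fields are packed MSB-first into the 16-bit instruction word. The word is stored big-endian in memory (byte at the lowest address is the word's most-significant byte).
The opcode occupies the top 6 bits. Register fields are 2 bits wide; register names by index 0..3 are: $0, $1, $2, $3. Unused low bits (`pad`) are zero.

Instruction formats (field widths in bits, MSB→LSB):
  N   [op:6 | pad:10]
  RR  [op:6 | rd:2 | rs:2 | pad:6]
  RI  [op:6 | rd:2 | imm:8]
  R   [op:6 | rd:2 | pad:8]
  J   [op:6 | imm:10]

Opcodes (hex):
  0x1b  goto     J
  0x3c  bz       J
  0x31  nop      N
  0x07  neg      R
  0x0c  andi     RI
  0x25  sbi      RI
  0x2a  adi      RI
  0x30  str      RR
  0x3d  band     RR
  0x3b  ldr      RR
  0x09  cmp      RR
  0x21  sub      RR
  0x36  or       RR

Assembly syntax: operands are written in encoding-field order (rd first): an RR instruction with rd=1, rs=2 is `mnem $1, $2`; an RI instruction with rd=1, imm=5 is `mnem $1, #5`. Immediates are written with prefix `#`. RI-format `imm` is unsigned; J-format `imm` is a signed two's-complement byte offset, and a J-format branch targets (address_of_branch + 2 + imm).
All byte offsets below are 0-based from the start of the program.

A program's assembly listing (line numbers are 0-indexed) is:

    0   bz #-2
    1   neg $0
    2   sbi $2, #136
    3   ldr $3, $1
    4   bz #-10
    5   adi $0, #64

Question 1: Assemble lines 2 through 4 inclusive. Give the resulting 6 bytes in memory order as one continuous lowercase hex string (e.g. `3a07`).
line 2 (sbi): pack op=0x25:6|rd=2:2|imm=136:8 = 0x9688; big→ 96 88
line 3 (ldr): pack op=0x3b:6|rd=3:2|rs=1:2|pad=0:6 = 0xef40; big→ ef 40
line 4 (bz): pack op=0x3c:6|imm=-10:10 = 0xf3f6; big→ f3 f6

9688ef40f3f6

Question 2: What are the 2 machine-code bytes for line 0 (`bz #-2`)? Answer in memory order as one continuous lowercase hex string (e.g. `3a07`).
L0: bz op=0x3c:6|imm=-2:10 ⇒ 0xf3fe ⇒ big f3 fe

f3fe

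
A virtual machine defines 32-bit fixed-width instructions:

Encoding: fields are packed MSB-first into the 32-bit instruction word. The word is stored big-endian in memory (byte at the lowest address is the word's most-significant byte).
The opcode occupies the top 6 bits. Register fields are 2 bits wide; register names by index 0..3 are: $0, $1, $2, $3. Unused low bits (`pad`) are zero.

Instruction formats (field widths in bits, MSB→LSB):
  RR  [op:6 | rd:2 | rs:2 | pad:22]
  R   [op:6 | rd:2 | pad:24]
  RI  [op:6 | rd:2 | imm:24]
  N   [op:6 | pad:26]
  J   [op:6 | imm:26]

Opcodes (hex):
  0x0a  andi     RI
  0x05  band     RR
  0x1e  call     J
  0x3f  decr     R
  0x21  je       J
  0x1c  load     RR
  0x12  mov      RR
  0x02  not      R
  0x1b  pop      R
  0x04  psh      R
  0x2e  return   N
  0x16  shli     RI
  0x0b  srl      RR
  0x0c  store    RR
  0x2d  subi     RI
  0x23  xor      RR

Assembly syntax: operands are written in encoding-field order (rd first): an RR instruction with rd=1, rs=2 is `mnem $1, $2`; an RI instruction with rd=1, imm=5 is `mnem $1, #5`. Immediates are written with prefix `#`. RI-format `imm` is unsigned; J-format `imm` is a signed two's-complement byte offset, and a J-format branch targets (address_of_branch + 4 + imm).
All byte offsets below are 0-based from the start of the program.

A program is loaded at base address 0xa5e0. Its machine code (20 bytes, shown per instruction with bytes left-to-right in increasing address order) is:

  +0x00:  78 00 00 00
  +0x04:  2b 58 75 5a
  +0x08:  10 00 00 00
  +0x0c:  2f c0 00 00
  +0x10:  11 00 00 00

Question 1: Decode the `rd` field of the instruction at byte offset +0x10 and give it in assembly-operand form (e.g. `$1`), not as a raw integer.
$1

@+10  big-endian(11 00 00 00) = 0x11000000
  op=0x11000000>>26=0x4 ⇒ psh (R)
  [25:24] rd=1 = $1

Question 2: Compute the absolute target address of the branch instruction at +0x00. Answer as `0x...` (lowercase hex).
0xa5e4

@+00  big-endian(78 00 00 00) = 0x78000000
  top 6b → 0x1e → call [J]
  imm@[25:0]=0x0 ⇒ #0
  target = base 0xa5e0 + off 0x00 + 4 + imm 0 = 0xa5e4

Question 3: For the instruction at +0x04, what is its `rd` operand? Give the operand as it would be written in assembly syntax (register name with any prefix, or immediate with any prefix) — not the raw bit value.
off 0x04: read 2b 58 75 5a as big → 0x2b58755a
  op=0x2b58755a>>26=0xa ⇒ andi (RI)
  [25:24] rd=3 = $3
  [23:0] imm=5797210 = #5797210

$3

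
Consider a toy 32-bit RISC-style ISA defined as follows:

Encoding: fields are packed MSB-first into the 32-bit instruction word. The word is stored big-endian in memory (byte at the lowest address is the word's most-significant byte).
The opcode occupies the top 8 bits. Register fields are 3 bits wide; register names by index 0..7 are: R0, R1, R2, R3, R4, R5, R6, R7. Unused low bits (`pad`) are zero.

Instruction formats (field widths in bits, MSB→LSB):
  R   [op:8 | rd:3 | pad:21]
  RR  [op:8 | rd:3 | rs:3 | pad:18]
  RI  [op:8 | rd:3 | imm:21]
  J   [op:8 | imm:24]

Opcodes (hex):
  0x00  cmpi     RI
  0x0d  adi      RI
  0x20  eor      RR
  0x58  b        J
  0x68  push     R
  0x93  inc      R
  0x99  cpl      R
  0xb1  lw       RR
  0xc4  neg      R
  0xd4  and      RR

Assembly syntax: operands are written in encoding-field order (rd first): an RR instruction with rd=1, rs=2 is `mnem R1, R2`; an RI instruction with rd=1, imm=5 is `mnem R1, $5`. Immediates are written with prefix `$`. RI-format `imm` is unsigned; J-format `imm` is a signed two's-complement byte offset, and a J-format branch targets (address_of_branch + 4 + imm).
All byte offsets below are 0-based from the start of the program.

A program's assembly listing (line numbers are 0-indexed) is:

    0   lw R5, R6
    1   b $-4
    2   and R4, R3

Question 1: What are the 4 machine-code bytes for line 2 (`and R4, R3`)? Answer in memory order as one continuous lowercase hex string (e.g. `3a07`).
d48c0000

2. and fields op=0xd4:8|rd=4:3|rs=3:3|pad=0:18 → word d48c0000h → d4 8c 00 00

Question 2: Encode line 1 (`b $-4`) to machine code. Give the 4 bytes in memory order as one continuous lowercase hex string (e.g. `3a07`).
1. b fields op=0x58:8|imm=-4:24 → word 58fffffch → 58 ff ff fc

58fffffc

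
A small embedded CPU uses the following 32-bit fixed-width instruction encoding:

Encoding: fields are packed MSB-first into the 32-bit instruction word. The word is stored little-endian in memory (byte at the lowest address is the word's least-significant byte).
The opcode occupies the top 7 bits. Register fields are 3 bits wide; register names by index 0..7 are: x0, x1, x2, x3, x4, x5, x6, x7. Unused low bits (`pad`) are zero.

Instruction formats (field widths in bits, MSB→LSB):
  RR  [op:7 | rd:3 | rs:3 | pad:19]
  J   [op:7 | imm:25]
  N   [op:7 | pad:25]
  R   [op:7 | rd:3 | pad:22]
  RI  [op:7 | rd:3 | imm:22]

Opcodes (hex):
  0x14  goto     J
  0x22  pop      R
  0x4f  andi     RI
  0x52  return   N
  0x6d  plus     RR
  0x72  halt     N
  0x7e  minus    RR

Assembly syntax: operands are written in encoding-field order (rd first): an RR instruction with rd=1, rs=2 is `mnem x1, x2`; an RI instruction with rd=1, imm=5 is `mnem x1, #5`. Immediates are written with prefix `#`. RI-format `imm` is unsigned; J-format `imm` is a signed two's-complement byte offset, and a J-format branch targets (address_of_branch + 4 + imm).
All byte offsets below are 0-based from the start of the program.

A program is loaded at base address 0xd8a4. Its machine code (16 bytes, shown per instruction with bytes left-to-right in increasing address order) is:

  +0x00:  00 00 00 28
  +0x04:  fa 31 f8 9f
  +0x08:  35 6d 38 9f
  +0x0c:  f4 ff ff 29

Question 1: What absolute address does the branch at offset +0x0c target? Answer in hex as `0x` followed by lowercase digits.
0xd8a8

off 0x0c: read f4 ff ff 29 as little → 0x29fffff4
  opcode bits[31:25]=0x14: goto/J
  imm: (w>>0)&0x1ffffff=0x1fffff4 (s25→-12) → #-12
  target = base 0xd8a4 + off 0x0c + 4 + imm -12 = 0xd8a8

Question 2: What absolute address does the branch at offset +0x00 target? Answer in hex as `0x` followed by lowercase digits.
0xd8a8

@+00  little-endian(00 00 00 28) = 0x28000000
  op=0x28000000>>25=0x14 ⇒ goto (J)
  imm@[24:0]=0x0 ⇒ #0
  target = base 0xd8a4 + off 0x00 + 4 + imm 0 = 0xd8a8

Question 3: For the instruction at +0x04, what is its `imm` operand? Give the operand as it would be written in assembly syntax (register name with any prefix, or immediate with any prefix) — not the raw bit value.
@+04  little-endian(fa 31 f8 9f) = 0x9ff831fa
  top 7b → 0x4f → andi [RI]
  rd: (w>>22)&0x7=0x7 → x7
  imm: (w>>0)&0x3fffff=0x3831fa → #3682810

#3682810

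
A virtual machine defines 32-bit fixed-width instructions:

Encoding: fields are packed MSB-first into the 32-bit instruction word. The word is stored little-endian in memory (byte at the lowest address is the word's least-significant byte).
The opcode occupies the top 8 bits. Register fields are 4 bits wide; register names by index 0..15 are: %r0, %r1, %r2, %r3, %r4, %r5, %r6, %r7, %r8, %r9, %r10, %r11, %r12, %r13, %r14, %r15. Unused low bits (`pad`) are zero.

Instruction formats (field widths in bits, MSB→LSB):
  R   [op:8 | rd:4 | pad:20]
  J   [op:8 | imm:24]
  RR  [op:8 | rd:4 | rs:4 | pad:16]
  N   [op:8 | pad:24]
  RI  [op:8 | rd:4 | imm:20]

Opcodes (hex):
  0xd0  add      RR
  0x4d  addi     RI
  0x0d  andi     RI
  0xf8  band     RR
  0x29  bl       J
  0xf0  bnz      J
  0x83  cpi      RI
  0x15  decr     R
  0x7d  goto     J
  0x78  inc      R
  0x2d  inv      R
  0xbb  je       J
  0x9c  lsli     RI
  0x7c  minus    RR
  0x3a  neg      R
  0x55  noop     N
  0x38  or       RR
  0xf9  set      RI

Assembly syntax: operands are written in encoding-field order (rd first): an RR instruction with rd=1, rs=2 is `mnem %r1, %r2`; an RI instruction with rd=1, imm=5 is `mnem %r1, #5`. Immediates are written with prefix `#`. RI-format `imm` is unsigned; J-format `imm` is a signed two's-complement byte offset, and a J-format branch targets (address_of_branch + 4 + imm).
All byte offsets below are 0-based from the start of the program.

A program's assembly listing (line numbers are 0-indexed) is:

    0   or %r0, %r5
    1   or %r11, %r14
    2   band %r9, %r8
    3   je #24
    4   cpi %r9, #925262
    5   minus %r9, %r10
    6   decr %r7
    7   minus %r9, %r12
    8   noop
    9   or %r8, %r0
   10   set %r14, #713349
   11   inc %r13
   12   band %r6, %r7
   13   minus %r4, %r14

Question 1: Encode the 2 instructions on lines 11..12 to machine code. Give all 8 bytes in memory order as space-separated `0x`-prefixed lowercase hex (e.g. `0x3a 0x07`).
0x00 0x00 0xd0 0x78 0x00 0x00 0x67 0xf8

L11: inc op=0x78:8|rd=13:4|pad=0:20 ⇒ 0x78d00000 ⇒ little 00 00 d0 78
L12: band op=0xf8:8|rd=6:4|rs=7:4|pad=0:16 ⇒ 0xf8670000 ⇒ little 00 00 67 f8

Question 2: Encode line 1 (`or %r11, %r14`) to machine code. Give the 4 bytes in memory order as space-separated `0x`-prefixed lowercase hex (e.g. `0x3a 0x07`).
0x00 0x00 0xbe 0x38

line 1 (or): pack op=0x38:8|rd=11:4|rs=14:4|pad=0:16 = 0x38be0000; little→ 00 00 be 38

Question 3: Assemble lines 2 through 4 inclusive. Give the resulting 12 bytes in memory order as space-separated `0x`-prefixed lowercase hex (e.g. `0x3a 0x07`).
0x00 0x00 0x98 0xf8 0x18 0x00 0x00 0xbb 0x4e 0x1e 0x9e 0x83

L2: band op=0xf8:8|rd=9:4|rs=8:4|pad=0:16 ⇒ 0xf8980000 ⇒ little 00 00 98 f8
L3: je op=0xbb:8|imm=24:24 ⇒ 0xbb000018 ⇒ little 18 00 00 bb
L4: cpi op=0x83:8|rd=9:4|imm=925262:20 ⇒ 0x839e1e4e ⇒ little 4e 1e 9e 83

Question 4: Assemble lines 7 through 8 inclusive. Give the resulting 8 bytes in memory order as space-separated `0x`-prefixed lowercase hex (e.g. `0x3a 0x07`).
line 7 (minus): pack op=0x7c:8|rd=9:4|rs=12:4|pad=0:16 = 0x7c9c0000; little→ 00 00 9c 7c
line 8 (noop): pack op=0x55:8|pad=0:24 = 0x55000000; little→ 00 00 00 55

0x00 0x00 0x9c 0x7c 0x00 0x00 0x00 0x55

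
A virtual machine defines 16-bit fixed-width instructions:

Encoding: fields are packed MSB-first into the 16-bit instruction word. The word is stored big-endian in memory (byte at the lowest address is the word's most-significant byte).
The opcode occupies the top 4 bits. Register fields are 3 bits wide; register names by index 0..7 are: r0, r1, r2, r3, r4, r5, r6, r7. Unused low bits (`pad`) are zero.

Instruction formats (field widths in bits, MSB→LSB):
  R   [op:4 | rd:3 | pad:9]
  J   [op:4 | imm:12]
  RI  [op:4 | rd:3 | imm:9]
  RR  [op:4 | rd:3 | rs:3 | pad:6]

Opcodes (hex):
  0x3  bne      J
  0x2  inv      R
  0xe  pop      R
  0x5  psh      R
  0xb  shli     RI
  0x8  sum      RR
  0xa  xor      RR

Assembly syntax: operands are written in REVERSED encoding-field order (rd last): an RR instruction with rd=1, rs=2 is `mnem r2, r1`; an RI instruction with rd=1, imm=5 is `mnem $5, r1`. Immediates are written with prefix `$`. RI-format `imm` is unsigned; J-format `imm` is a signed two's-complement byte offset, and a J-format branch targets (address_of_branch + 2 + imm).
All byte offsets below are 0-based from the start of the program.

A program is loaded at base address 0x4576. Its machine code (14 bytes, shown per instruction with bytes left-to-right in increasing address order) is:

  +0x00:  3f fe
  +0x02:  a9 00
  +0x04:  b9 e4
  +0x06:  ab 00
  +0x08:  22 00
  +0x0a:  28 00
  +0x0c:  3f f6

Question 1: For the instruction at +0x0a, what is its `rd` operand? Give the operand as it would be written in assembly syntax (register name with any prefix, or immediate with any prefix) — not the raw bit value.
r4

[0a] 28 00 → 0x2800
  top 4b → 0x2 → inv [R]
  [11:9] rd=4 = r4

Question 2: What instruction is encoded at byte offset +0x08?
inv r1

off 0x08: read 22 00 as big → 0x2200
  op=0x2200>>12=0x2 ⇒ inv (R)
  [11:9] rd=1 = r1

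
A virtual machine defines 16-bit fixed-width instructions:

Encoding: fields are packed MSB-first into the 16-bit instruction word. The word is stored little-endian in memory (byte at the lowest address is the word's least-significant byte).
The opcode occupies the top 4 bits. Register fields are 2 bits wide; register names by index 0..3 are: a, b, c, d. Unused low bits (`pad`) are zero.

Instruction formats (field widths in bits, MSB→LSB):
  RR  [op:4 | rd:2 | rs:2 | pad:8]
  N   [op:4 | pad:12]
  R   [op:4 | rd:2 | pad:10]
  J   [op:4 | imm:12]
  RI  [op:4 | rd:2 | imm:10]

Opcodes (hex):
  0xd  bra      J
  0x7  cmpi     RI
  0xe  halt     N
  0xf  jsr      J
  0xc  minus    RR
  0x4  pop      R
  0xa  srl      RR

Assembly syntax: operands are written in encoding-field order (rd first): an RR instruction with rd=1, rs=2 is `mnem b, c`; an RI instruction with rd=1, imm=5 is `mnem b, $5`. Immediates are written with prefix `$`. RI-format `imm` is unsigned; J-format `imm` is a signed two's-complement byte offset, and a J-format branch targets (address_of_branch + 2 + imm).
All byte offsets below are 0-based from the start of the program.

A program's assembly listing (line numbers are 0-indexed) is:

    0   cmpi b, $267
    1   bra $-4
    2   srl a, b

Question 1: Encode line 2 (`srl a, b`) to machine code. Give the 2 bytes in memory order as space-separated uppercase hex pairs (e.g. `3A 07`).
00 A1

2. srl fields op=0xa:4|rd=0:2|rs=1:2|pad=0:8 → word a100h → 00 a1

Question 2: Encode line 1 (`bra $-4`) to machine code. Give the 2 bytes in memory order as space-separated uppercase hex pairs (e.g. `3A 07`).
L1: bra op=0xd:4|imm=-4:12 ⇒ 0xdffc ⇒ little fc df

FC DF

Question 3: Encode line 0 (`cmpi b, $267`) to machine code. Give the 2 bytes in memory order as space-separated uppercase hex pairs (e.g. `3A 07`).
0B 75

L0: cmpi op=0x7:4|rd=1:2|imm=267:10 ⇒ 0x750b ⇒ little 0b 75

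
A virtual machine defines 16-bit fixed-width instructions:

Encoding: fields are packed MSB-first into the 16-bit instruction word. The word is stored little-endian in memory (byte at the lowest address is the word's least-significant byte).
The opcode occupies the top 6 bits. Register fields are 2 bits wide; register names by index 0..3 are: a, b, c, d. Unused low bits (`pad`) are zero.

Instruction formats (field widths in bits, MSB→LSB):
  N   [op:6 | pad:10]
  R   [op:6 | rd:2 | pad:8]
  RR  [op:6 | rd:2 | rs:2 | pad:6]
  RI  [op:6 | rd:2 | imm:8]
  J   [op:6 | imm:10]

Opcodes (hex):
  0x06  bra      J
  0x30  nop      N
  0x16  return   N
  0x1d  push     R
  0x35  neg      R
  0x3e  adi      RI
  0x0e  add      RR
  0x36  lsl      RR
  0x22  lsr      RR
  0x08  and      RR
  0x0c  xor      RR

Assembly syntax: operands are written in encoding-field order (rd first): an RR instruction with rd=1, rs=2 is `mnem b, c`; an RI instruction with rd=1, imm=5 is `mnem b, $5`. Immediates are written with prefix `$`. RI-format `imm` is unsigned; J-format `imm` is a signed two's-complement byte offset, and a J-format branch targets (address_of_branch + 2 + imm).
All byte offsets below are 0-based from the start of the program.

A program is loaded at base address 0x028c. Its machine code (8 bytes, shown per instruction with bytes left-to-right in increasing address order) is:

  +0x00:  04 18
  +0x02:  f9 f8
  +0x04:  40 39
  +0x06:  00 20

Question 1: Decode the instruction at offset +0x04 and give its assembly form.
add b, b

@+04  little-endian(40 39) = 0x3940
  opcode bits[15:10]=0xe: add/RR
  rd: (w>>8)&0x3=0x1 → b
  rs: (w>>6)&0x3=0x1 → b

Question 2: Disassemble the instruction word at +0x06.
and a, a

+0x06: 00 20 ⇒ word 0x2000 (little)
  top 6b → 0x8 → and [RR]
  rd: (w>>8)&0x3=0x0 → a
  rs: (w>>6)&0x3=0x0 → a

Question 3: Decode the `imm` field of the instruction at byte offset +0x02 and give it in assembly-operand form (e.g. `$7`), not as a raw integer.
[02] f9 f8 → 0xf8f9
  top 6b → 0x3e → adi [RI]
  [9:8] rd=0 = a
  [7:0] imm=249 = $249

$249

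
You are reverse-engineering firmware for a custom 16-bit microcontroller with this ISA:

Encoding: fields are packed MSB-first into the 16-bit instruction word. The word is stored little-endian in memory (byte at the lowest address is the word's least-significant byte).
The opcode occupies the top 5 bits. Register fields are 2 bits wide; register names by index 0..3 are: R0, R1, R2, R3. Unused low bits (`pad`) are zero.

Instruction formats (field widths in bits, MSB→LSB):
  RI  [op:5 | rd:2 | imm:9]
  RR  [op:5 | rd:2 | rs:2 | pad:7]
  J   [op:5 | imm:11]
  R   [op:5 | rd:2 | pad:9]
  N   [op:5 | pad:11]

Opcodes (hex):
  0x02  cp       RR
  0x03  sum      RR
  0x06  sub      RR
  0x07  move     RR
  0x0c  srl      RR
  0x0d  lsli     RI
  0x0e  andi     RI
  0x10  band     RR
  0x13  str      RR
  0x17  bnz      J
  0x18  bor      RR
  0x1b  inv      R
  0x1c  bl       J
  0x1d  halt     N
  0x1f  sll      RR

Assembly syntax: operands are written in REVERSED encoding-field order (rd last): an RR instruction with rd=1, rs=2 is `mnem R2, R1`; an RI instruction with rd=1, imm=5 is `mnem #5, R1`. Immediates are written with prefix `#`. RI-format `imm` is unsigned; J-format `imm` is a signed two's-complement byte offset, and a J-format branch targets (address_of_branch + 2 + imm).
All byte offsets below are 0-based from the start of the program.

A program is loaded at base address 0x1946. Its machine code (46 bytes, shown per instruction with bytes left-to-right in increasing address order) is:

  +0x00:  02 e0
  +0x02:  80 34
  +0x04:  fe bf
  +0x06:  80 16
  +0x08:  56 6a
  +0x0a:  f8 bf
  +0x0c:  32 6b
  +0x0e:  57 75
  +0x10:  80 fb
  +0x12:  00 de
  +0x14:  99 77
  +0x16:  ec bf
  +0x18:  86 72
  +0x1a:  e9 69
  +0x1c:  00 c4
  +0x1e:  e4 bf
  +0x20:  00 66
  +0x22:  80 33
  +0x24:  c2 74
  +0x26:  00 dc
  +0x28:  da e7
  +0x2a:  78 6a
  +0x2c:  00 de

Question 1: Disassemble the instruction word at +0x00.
bl #2

[00] 02 e0 → 0xe002
  op=0xe002>>11=0x1c ⇒ bl (J)
  imm: (w>>0)&0x7ff=0x2 → #2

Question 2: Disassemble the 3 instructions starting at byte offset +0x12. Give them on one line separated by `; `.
inv R3; andi #409, R3; bnz #-20

@+12  little-endian(00 de) = 0xde00
  opcode bits[15:11]=0x1b: inv/R
  rd: (w>>9)&0x3=0x3 → R3
@+14  little-endian(99 77) = 0x7799
  opcode bits[15:11]=0xe: andi/RI
  rd: (w>>9)&0x3=0x3 → R3
  imm: (w>>0)&0x1ff=0x199 → #409
@+16  little-endian(ec bf) = 0xbfec
  opcode bits[15:11]=0x17: bnz/J
  imm: (w>>0)&0x7ff=0x7ec (s11→-20) → #-20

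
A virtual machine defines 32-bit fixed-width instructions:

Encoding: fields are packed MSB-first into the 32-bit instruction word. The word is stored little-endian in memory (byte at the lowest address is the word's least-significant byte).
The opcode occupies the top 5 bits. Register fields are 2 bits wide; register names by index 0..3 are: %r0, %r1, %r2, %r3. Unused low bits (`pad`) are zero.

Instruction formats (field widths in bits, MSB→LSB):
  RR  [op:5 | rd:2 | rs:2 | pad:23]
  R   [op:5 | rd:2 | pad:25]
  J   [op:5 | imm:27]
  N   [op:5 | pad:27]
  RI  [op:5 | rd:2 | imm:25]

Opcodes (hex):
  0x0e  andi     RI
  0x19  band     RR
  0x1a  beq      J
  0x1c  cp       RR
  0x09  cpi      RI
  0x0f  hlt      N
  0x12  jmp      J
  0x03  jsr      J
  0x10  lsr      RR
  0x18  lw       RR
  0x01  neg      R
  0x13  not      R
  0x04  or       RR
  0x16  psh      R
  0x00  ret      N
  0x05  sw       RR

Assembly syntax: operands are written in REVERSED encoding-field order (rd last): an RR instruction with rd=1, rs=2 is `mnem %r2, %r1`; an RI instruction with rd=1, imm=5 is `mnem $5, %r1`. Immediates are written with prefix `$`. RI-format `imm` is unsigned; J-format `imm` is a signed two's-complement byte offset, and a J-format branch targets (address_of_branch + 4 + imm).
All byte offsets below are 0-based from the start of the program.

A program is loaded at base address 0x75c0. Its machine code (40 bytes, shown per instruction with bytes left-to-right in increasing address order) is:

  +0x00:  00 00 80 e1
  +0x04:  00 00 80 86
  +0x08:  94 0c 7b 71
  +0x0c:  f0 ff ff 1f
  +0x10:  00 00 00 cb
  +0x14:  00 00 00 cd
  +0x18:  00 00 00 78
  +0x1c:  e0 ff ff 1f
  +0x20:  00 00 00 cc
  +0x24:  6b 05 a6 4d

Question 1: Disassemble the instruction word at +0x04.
off 0x04: read 00 00 80 86 as little → 0x86800000
  op=0x86800000>>27=0x10 ⇒ lsr (RR)
  rd@[26:25]=0x3 ⇒ %r3
  rs@[24:23]=0x1 ⇒ %r1

lsr %r1, %r3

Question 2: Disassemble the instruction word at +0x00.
cp %r3, %r0

@+00  little-endian(00 00 80 e1) = 0xe1800000
  op=0xe1800000>>27=0x1c ⇒ cp (RR)
  rd: (w>>25)&0x3=0x0 → %r0
  rs: (w>>23)&0x3=0x3 → %r3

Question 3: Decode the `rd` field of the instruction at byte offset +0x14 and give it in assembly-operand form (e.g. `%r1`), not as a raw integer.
off 0x14: read 00 00 00 cd as little → 0xcd000000
  op=0xcd000000>>27=0x19 ⇒ band (RR)
  [26:25] rd=2 = %r2
  [24:23] rs=2 = %r2

%r2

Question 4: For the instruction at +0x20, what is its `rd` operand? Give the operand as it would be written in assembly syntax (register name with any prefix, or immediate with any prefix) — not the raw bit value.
%r2

[20] 00 00 00 cc → 0xcc000000
  top 5b → 0x19 → band [RR]
  rd: (w>>25)&0x3=0x2 → %r2
  rs: (w>>23)&0x3=0x0 → %r0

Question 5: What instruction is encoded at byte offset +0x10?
band %r2, %r1

off 0x10: read 00 00 00 cb as little → 0xcb000000
  top 5b → 0x19 → band [RR]
  [26:25] rd=1 = %r1
  [24:23] rs=2 = %r2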